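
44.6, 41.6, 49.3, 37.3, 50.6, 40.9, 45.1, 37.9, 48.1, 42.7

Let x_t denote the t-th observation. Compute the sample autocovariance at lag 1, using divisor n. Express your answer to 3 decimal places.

Mean x̄ = (44.6 + 41.6 + 49.3 + 37.3 + 50.6 + 40.9 + 45.1 + 37.9 + 48.1 + 42.7)/10 = 43.8100
Σ_{t=1}^{9}(x_t−x̄)(x_{t+1}−x̄) = -155.0741
γ_1 = -155.0741 / 10 = -15.507

-15.507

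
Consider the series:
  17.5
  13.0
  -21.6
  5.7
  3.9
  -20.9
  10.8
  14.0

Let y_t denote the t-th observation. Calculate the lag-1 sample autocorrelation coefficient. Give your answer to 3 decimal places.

Mean ȳ = (17.5 + 13.0 − 21.6 + 5.7 + 3.9 − 20.9 + 10.8 + 14.0)/8 = 2.8000
Deviations from mean: 14.7000, 10.2000, -24.4000, 2.9000, 1.1000, -23.7000, 8.0000, 11.2000
Numerator Σ_{t=1}^{7}(y_t−ȳ)(y_{t+1}−ȳ) = -292.5800
Denominator Σ(y_t−ȳ)² = 1676.2400
r_1 = -292.5800 / 1676.2400 = -0.175

-0.175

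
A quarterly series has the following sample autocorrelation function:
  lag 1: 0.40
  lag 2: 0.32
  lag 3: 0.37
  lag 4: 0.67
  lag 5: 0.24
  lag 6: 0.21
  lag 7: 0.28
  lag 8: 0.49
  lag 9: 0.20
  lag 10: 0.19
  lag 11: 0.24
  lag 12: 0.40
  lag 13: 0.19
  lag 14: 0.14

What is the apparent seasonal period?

4

The largest autocorrelation is r_4 = 0.67, with a weaker echo at lag 8 (0.49); the remaining lags stay at or below 0.40. The elevated value at lag 1 (0.40), dropping to 0.32 at lag 2, reflects decaying short-term dependence rather than seasonality.
The dominant spike at lag 4 indicates a seasonal period of 4.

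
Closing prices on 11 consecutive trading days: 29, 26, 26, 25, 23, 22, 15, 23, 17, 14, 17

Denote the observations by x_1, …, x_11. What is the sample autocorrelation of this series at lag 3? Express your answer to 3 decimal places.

0.216

Mean x̄ = (29 + 26 + 26 + 25 + 23 + 22 + 15 + 23 + 17 + 14 + 17)/11 = 21.5455
Numerator Σ_{t=1}^{8}(x_t−x̄)(x_{t+3}−x̄) = 54.4711
Denominator Σ(x_t−x̄)² = 252.7273
r_3 = 54.4711 / 252.7273 = 0.216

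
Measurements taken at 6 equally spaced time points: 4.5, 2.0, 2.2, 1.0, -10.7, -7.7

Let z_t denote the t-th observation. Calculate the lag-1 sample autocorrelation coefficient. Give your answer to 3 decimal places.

Mean z̄ = (4.5 + 2.0 + 2.2 + 1.0 − 10.7 − 7.7)/6 = -1.4500
Deviations from mean: 5.9500, 3.4500, 3.6500, 2.4500, -9.2500, -6.2500
Σ(z_t−z̄)(z_{t+1}−z̄) = (20.5275) + (12.5925) + (8.9425) + (-22.6625) + (57.8125) = 77.2125
Denominator Σ(z_t−z̄)² = 191.2550
r_1 = 77.2125 / 191.2550 = 0.404

0.404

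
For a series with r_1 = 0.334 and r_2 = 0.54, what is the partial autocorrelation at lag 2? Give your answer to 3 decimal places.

0.482

φ_{22} = (r_2 − r_1²) / (1 − r_1²)
r_1² = (0.334)² = 0.111556
Numerator = 0.54 − 0.1116 = 0.4284; denominator = 1 − 0.1116 = 0.8884
φ_{22} = 0.4284 / 0.8884 = 0.482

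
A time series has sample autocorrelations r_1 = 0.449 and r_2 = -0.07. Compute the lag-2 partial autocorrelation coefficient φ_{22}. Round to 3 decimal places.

φ_{22} = (r_2 − r_1²) / (1 − r_1²)
r_1² = (0.449)² = 0.201601
Numerator = -0.07 − 0.2016 = -0.2716; denominator = 1 − 0.2016 = 0.7984
φ_{22} = -0.2716 / 0.7984 = -0.340

-0.340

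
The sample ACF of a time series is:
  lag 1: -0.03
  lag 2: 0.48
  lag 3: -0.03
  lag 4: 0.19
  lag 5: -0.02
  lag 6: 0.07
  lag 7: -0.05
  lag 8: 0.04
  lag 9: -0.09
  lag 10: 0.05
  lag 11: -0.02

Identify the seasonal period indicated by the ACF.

2

The largest autocorrelation is r_2 = 0.48, with a weaker echo at lag 4 (0.19); the remaining lags stay at or below 0.07.
The dominant spike at lag 2 indicates a seasonal period of 2.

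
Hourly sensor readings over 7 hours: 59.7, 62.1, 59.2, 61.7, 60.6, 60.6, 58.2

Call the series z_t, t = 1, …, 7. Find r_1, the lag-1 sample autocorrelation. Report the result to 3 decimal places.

-0.415

Mean z̄ = (59.7 + 62.1 + 59.2 + 61.7 + 60.6 + 60.6 + 58.2)/7 = 60.3000
Deviations from mean: -0.6000, 1.8000, -1.1000, 1.4000, 0.3000, 0.3000, -2.1000
Numerator Σ_{t=1}^{6}(z_t−z̄)(z_{t+1}−z̄) = -4.7200
Denominator Σ(z_t−z̄)² = 11.3600
r_1 = -4.7200 / 11.3600 = -0.415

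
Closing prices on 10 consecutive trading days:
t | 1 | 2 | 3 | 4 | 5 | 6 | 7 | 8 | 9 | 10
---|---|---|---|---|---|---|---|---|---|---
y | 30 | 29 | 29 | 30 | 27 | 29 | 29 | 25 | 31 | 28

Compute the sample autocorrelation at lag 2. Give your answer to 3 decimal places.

0.089

Mean ȳ = (30 + 29 + 29 + 30 + 27 + 29 + 29 + 25 + 31 + 28)/10 = 28.7000
Numerator Σ_{t=1}^{8}(y_t−ȳ)(y_{t+2}−ȳ) = 2.3200
Denominator Σ(y_t−ȳ)² = 26.1000
r_2 = 2.3200 / 26.1000 = 0.089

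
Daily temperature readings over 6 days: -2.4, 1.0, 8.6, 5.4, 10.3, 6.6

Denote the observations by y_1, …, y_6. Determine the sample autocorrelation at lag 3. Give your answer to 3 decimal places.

-0.161

Mean ȳ = (-2.4 + 1.0 + 8.6 + 5.4 + 10.3 + 6.6)/6 = 4.9167
Σ(y_t−ȳ)(y_{t+3}−ȳ) = (-3.5364) + (-21.0847) + (6.2003) = -18.4208
Denominator Σ(y_t−ȳ)² = 114.4883
r_3 = -18.4208 / 114.4883 = -0.161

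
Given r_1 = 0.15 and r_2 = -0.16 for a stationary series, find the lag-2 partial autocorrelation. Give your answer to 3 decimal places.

-0.187

φ_{22} = (r_2 − r_1²) / (1 − r_1²)
r_1² = (0.15)² = 0.0225
Numerator = -0.16 − 0.0225 = -0.1825; denominator = 1 − 0.0225 = 0.9775
φ_{22} = -0.1825 / 0.9775 = -0.187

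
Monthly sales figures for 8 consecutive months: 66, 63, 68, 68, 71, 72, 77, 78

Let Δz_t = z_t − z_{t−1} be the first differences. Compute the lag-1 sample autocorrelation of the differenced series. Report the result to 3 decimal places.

-0.585

First differences Δz: -3, 5, 0, 3, 1, 5, 1
Mean of differences = 1.7143
Numerator Σ(Δz_t−Δz̄)(Δz_{t+1}−Δz̄) = -28.9388
Denominator Σ(Δz_t−Δz̄)² = 49.4286
r_1(Δz) = -28.9388 / 49.4286 = -0.585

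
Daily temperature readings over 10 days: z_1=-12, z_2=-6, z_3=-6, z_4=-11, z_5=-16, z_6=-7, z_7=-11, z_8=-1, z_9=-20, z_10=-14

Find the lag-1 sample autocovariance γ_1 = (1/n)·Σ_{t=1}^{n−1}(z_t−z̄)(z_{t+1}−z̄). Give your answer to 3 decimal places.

Mean z̄ = (-12 − 6 − 6 − 11 − 16 − 7 − 11 − 1 − 20 − 14)/10 = -10.4000
Σ_{t=1}^{9}(z_t−z̄)(z_{t+1}−z̄) = -69.3600
γ_1 = -69.3600 / 10 = -6.936

-6.936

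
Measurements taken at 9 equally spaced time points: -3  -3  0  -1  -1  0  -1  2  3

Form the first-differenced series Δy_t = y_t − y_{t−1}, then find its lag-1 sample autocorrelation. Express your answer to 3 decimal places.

-0.475

First differences Δy: 0, 3, -1, 0, 1, -1, 3, 1
Mean of differences = 0.7500
Numerator Σ(Δy_t−Δȳ)(Δy_{t+1}−Δȳ) = -8.3125
Denominator Σ(Δy_t−Δȳ)² = 17.5000
r_1(Δy) = -8.3125 / 17.5000 = -0.475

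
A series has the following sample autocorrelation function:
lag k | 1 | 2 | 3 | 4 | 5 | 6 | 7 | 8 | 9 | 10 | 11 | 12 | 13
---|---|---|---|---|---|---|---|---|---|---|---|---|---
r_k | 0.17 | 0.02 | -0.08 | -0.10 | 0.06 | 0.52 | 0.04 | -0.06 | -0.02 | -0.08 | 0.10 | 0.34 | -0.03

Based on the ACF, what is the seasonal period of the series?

The largest autocorrelation is r_6 = 0.52, with a weaker echo at lag 12 (0.34); the remaining lags stay at or below 0.17.
The dominant spike at lag 6 indicates a seasonal period of 6.

6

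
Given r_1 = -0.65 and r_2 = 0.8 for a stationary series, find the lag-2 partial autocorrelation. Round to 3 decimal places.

0.654

φ_{22} = (r_2 − r_1²) / (1 − r_1²)
r_1² = (-0.65)² = 0.4225
Numerator = 0.8 − 0.4225 = 0.3775; denominator = 1 − 0.4225 = 0.5775
φ_{22} = 0.3775 / 0.5775 = 0.654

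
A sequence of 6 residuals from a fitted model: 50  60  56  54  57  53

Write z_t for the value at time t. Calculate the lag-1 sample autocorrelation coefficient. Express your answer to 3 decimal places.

Mean z̄ = (50 + 60 + 56 + 54 + 57 + 53)/6 = 55.0000
Σ(z_t−z̄)(z_{t+1}−z̄) = (-25.0000) + (5.0000) + (-1.0000) + (-2.0000) + (-4.0000) = -27.0000
Denominator Σ(z_t−z̄)² = 60.0000
r_1 = -27.0000 / 60.0000 = -0.450

-0.450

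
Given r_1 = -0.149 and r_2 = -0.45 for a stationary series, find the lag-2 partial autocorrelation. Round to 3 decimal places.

-0.483

φ_{22} = (r_2 − r_1²) / (1 − r_1²)
r_1² = (-0.149)² = 0.022201
Numerator = -0.45 − 0.0222 = -0.4722; denominator = 1 − 0.0222 = 0.9778
φ_{22} = -0.4722 / 0.9778 = -0.483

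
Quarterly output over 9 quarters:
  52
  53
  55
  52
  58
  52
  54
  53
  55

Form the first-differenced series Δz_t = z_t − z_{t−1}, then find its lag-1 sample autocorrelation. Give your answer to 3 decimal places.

First differences Δz: 1, 2, -3, 6, -6, 2, -1, 2
Mean of differences = 0.3750
Numerator Σ(Δz_t−Δz̄)(Δz_{t+1}−Δz̄) = -74.1406
Denominator Σ(Δz_t−Δz̄)² = 93.8750
r_1(Δz) = -74.1406 / 93.8750 = -0.790

-0.790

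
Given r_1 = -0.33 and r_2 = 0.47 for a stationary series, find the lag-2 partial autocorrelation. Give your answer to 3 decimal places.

φ_{22} = (r_2 − r_1²) / (1 − r_1²)
r_1² = (-0.33)² = 0.1089
Numerator = 0.47 − 0.1089 = 0.3611; denominator = 1 − 0.1089 = 0.8911
φ_{22} = 0.3611 / 0.8911 = 0.405

0.405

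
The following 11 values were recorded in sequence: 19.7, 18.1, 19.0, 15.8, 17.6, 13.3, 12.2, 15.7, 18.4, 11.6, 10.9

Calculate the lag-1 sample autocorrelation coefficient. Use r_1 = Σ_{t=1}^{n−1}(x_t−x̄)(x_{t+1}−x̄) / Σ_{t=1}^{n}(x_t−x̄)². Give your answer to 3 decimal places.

Mean x̄ = (19.7 + 18.1 + 19.0 + 15.8 + 17.6 + 13.3 + 12.2 + 15.7 + 18.4 + 11.6 + 10.9)/11 = 15.6636
Numerator Σ_{t=1}^{10}(x_t−x̄)(x_{t+1}−x̄) = 30.5032
Denominator Σ(x_t−x̄)² = 101.4055
r_1 = 30.5032 / 101.4055 = 0.301

0.301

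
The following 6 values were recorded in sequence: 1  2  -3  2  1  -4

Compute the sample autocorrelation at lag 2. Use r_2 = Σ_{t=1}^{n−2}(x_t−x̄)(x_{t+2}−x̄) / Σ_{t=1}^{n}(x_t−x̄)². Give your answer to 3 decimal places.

Mean x̄ = (1 + 2 − 3 + 2 + 1 − 4)/6 = -0.1667
Deviations from mean: 1.1667, 2.1667, -2.8333, 2.1667, 1.1667, -3.8333
Σ(x_t−x̄)(x_{t+2}−x̄) = (-3.3056) + (4.6944) + (-3.3056) + (-8.3056) = -10.2222
Denominator Σ(x_t−x̄)² = 34.8333
r_2 = -10.2222 / 34.8333 = -0.293

-0.293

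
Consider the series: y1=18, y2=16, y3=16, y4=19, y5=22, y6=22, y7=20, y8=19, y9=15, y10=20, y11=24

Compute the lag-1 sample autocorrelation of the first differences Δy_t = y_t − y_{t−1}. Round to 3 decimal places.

First differences Δy: -2, 0, 3, 3, 0, -2, -1, -4, 5, 4
Mean of differences = 0.6000
Numerator Σ(Δy_t−Δȳ)(Δy_{t+1}−Δȳ) = 12.2400
Denominator Σ(Δy_t−Δȳ)² = 80.4000
r_1(Δy) = 12.2400 / 80.4000 = 0.152

0.152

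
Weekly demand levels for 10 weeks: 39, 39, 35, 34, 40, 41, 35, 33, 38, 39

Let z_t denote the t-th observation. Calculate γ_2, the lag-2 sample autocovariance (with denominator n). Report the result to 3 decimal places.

Mean z̄ = (39 + 39 + 35 + 34 + 40 + 41 + 35 + 33 + 38 + 39)/10 = 37.3000
Σ_{t=1}^{8}(z_t−z̄)(z_{t+2}−z̄) = -58.9800
γ_2 = -58.9800 / 10 = -5.898

-5.898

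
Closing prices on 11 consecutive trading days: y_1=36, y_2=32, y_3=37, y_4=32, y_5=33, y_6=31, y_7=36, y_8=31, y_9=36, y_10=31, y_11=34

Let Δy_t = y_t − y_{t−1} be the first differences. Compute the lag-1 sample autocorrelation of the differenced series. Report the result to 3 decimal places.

First differences Δy: -4, 5, -5, 1, -2, 5, -5, 5, -5, 3
Mean of differences = -0.2000
Numerator Σ(Δy_t−Δȳ)(Δy_{t+1}−Δȳ) = -152.2400
Denominator Σ(Δy_t−Δȳ)² = 179.6000
r_1(Δy) = -152.2400 / 179.6000 = -0.848

-0.848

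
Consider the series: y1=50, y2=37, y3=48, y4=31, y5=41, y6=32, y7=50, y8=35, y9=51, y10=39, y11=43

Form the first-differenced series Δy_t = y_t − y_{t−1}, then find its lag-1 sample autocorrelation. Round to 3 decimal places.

First differences Δy: -13, 11, -17, 10, -9, 18, -15, 16, -12, 4
Mean of differences = -0.7000
Numerator Σ(Δy_t−Δȳ)(Δy_{t+1}−Δȳ) = -1501.0900
Denominator Σ(Δy_t−Δȳ)² = 1720.1000
r_1(Δy) = -1501.0900 / 1720.1000 = -0.873

-0.873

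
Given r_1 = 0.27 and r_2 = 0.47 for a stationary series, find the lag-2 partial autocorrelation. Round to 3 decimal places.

0.428

φ_{22} = (r_2 − r_1²) / (1 − r_1²)
r_1² = (0.27)² = 0.0729
Numerator = 0.47 − 0.0729 = 0.3971; denominator = 1 − 0.0729 = 0.9271
φ_{22} = 0.3971 / 0.9271 = 0.428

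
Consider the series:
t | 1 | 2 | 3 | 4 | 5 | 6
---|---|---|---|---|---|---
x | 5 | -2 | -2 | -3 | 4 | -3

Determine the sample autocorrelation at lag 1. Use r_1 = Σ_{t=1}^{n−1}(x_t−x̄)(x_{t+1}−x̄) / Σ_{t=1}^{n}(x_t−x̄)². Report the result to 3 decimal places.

Mean x̄ = (5 − 2 − 2 − 3 + 4 − 3)/6 = -0.1667
Σ(x_t−x̄)(x_{t+1}−x̄) = (-9.4722) + (3.3611) + (5.1944) + (-11.8056) + (-11.8056) = -24.5278
Denominator Σ(x_t−x̄)² = 66.8333
r_1 = -24.5278 / 66.8333 = -0.367

-0.367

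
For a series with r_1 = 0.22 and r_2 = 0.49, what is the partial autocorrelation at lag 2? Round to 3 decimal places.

0.464

φ_{22} = (r_2 − r_1²) / (1 − r_1²)
r_1² = (0.22)² = 0.0484
Numerator = 0.49 − 0.0484 = 0.4416; denominator = 1 − 0.0484 = 0.9516
φ_{22} = 0.4416 / 0.9516 = 0.464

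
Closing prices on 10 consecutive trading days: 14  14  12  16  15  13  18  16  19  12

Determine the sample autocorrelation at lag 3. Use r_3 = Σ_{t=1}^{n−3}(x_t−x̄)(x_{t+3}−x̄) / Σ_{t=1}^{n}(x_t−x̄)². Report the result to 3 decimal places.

-0.173

Mean x̄ = (14 + 14 + 12 + 16 + 15 + 13 + 18 + 16 + 19 + 12)/10 = 14.9000
Numerator Σ_{t=1}^{7}(x_t−x̄)(x_{t+3}−x̄) = -8.8300
Denominator Σ(x_t−x̄)² = 50.9000
r_3 = -8.8300 / 50.9000 = -0.173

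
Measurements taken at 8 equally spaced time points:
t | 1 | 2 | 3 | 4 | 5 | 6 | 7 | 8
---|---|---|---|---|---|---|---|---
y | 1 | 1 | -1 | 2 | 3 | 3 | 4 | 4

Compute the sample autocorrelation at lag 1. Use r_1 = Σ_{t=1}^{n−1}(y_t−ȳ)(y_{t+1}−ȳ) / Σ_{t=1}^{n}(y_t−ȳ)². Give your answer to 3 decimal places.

Mean ȳ = (1 + 1 − 1 + 2 + 3 + 3 + 4 + 4)/8 = 2.1250
Deviations from mean: -1.1250, -1.1250, -3.1250, -0.1250, 0.8750, 0.8750, 1.8750, 1.8750
Σ(y_t−ȳ)(y_{t+1}−ȳ) = (1.2656) + (3.5156) + (0.3906) + (-0.1094) + (0.7656) + (1.6406) + (3.5156) = 10.9844
Denominator Σ(y_t−ȳ)² = 20.8750
r_1 = 10.9844 / 20.8750 = 0.526

0.526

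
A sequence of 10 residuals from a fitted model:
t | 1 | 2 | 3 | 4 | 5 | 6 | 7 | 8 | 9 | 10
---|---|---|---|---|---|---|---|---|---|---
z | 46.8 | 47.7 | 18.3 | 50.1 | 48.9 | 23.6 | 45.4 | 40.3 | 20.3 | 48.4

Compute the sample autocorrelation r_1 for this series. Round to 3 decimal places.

Mean z̄ = (46.8 + 47.7 + 18.3 + 50.1 + 48.9 + 23.6 + 45.4 + 40.3 + 20.3 + 48.4)/10 = 38.9800
Numerator Σ_{t=1}^{9}(z_t−z̄)(z_{t+1}−z̄) = -675.2484
Denominator Σ(z_t−z̄)² = 1504.0960
r_1 = -675.2484 / 1504.0960 = -0.449

-0.449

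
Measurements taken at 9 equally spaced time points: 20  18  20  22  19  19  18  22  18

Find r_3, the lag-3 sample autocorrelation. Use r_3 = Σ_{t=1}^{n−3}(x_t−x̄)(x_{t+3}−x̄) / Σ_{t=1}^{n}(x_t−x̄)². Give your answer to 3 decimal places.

Mean x̄ = (20 + 18 + 20 + 22 + 19 + 19 + 18 + 22 + 18)/9 = 19.5556
Numerator Σ_{t=1}^{6}(x_t−x̄)(x_{t+3}−x̄) = -2.5926
Denominator Σ(x_t−x̄)² = 20.2222
r_3 = -2.5926 / 20.2222 = -0.128

-0.128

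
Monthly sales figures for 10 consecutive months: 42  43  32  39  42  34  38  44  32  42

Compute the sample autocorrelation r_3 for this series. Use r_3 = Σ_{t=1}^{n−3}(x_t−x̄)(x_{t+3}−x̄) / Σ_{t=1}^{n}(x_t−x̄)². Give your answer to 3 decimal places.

0.487

Mean x̄ = (42 + 43 + 32 + 39 + 42 + 34 + 38 + 44 + 32 + 42)/10 = 38.8000
Numerator Σ_{t=1}^{7}(x_t−x̄)(x_{t+3}−x̄) = 93.2800
Denominator Σ(x_t−x̄)² = 191.6000
r_3 = 93.2800 / 191.6000 = 0.487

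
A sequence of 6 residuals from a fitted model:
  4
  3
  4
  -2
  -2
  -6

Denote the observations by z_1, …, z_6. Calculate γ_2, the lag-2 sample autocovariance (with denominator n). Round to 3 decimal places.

Mean z̄ = (4 + 3 + 4 − 2 − 2 − 6)/6 = 0.1667
Σ_{t=1}^{4}(z_t−z̄)(z_{t+2}−z̄) = 13.6111
γ_2 = 13.6111 / 6 = 2.269

2.269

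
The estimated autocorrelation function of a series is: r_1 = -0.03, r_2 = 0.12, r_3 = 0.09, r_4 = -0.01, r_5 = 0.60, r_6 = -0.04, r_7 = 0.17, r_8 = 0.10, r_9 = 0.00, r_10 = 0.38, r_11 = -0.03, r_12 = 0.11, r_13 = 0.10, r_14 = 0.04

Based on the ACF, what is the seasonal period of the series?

5

The largest autocorrelation is r_5 = 0.60, with a weaker echo at lag 10 (0.38); the remaining lags stay at or below 0.17.
The dominant spike at lag 5 indicates a seasonal period of 5.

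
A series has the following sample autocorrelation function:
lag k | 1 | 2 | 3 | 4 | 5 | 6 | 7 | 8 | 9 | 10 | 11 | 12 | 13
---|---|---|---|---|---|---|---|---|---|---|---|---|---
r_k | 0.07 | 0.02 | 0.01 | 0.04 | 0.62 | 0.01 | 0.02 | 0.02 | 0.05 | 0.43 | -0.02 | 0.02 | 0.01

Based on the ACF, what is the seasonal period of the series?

5

The largest autocorrelation is r_5 = 0.62, with a weaker echo at lag 10 (0.43); the remaining lags stay at or below 0.07.
The dominant spike at lag 5 indicates a seasonal period of 5.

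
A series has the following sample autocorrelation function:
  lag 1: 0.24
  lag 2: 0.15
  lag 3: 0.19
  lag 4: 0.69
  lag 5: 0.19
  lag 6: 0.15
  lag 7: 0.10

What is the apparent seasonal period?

The largest autocorrelation is r_4 = 0.69; the remaining lags stay at or below 0.24. The elevated value at lag 1 (0.24), dropping to 0.15 at lag 2, reflects decaying short-term dependence rather than seasonality.
The dominant spike at lag 4 indicates a seasonal period of 4.

4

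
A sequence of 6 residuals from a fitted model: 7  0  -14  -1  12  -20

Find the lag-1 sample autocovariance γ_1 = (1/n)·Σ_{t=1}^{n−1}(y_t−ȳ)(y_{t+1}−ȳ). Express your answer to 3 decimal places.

Mean ȳ = (7 + 0 − 14 − 1 + 12 − 20)/6 = -2.6667
Deviations: 9.6667, 2.6667, -11.3333, 1.6667, 14.6667, -17.3333
Σ_{t=1}^{5}(y_t−ȳ)(y_{t+1}−ȳ) = -253.1111
γ_1 = -253.1111 / 6 = -42.185

-42.185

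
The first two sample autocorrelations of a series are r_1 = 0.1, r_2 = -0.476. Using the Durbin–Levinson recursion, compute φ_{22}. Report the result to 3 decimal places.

-0.491

φ_{22} = (r_2 − r_1²) / (1 − r_1²)
r_1² = (0.1)² = 0.01
Numerator = -0.476 − 0.0100 = -0.4860; denominator = 1 − 0.0100 = 0.9900
φ_{22} = -0.4860 / 0.9900 = -0.491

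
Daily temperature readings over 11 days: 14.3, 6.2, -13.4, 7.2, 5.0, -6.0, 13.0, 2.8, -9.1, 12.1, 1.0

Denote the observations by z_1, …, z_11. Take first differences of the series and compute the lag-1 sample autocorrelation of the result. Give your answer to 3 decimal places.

-0.476

First differences Δz: -8.1, -19.6, 20.6, -2.2, -11.0, 19.0, -10.2, -11.9, 21.2, -11.1
Mean of differences = -1.3300
Numerator Σ(Δz_t−Δz̄)(Δz_{t+1}−Δz̄) = -1029.0619
Denominator Σ(Δz_t−Δz̄)² = 2161.5810
r_1(Δz) = -1029.0619 / 2161.5810 = -0.476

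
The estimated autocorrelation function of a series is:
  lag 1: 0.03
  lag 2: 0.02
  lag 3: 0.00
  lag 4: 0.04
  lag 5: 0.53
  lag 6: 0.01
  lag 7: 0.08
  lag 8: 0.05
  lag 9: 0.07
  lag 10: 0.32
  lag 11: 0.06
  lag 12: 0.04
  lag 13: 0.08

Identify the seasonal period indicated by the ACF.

5

The largest autocorrelation is r_5 = 0.53, with a weaker echo at lag 10 (0.32); the remaining lags stay at or below 0.08.
The dominant spike at lag 5 indicates a seasonal period of 5.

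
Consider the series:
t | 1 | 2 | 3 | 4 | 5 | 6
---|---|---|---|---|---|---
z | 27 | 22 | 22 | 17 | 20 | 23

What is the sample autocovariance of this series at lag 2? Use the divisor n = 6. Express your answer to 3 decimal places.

-0.981

Mean z̄ = (27 + 22 + 22 + 17 + 20 + 23)/6 = 21.8333
Deviations: 5.1667, 0.1667, 0.1667, -4.8333, -1.8333, 1.1667
Σ_{t=1}^{4}(z_t−z̄)(z_{t+2}−z̄) = -5.8889
γ_2 = -5.8889 / 6 = -0.981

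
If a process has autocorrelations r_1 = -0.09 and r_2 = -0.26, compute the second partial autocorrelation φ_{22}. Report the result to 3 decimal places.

φ_{22} = (r_2 − r_1²) / (1 − r_1²)
r_1² = (-0.09)² = 0.0081
Numerator = -0.26 − 0.0081 = -0.2681; denominator = 1 − 0.0081 = 0.9919
φ_{22} = -0.2681 / 0.9919 = -0.270

-0.270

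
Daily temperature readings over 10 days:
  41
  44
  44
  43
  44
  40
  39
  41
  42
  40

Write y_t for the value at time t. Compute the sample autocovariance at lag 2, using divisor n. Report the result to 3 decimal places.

-0.028

Mean ȳ = (41 + 44 + 44 + 43 + 44 + 40 + 39 + 41 + 42 + 40)/10 = 41.8000
Σ_{t=1}^{8}(y_t−ȳ)(y_{t+2}−ȳ) = -0.2800
γ_2 = -0.2800 / 10 = -0.028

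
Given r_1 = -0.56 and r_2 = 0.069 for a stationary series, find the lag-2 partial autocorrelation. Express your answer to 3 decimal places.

-0.356

φ_{22} = (r_2 − r_1²) / (1 − r_1²)
r_1² = (-0.56)² = 0.3136
Numerator = 0.069 − 0.3136 = -0.2446; denominator = 1 − 0.3136 = 0.6864
φ_{22} = -0.2446 / 0.6864 = -0.356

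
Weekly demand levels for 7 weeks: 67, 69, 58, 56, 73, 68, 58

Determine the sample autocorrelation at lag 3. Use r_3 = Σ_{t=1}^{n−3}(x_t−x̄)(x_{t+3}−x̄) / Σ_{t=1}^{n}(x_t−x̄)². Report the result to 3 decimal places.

Mean x̄ = (67 + 69 + 58 + 56 + 73 + 68 + 58)/7 = 64.1429
Σ(x_t−x̄)(x_{t+3}−x̄) = (-23.2653) + (43.0204) + (-23.6939) + (50.0204) = 46.0816
Denominator Σ(x_t−x̄)² = 266.8571
r_3 = 46.0816 / 266.8571 = 0.173

0.173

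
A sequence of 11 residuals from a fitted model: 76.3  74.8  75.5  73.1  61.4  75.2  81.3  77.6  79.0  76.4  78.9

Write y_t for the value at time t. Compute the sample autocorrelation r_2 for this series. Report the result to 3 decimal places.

-0.173

Mean ȳ = (76.3 + 74.8 + 75.5 + 73.1 + 61.4 + 75.2 + 81.3 + 77.6 + 79.0 + 76.4 + 78.9)/11 = 75.4091
Numerator Σ_{t=1}^{9}(y_t−ȳ)(y_{t+2}−ȳ) = -46.4274
Denominator Σ(y_t−ȳ)² = 268.3691
r_2 = -46.4274 / 268.3691 = -0.173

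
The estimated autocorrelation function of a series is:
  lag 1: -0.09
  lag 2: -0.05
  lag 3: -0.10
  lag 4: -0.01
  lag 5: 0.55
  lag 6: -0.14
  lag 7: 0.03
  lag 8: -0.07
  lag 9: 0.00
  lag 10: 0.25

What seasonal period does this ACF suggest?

5

The largest autocorrelation is r_5 = 0.55, with a weaker echo at lag 10 (0.25); the remaining lags stay at or below 0.03.
The dominant spike at lag 5 indicates a seasonal period of 5.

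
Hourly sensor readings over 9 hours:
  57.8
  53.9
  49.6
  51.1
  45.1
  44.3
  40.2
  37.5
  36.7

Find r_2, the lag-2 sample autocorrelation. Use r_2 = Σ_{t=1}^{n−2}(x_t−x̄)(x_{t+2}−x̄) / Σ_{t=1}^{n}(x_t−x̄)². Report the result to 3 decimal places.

0.331

Mean x̄ = (57.8 + 53.9 + 49.6 + 51.1 + 45.1 + 44.3 + 40.2 + 37.5 + 36.7)/9 = 46.2444
Σ(x_t−x̄)(x_{t+2}−x̄) = (38.7753) + (37.1720) + (-3.8402) + (-9.4414) + (6.9175) + (17.0031) + (57.6909) = 144.2772
Denominator Σ(x_t−x̄)² = 436.1622
r_2 = 144.2772 / 436.1622 = 0.331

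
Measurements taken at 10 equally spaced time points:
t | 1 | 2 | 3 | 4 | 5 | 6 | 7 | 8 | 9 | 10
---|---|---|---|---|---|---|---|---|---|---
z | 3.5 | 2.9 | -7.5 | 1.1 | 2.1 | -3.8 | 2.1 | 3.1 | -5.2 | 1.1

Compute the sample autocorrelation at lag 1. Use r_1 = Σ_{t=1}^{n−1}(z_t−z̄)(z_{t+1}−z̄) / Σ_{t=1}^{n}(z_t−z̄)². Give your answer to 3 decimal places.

Mean z̄ = (3.5 + 2.9 − 7.5 + 1.1 + 2.1 − 3.8 + 2.1 + 3.1 − 5.2 + 1.1)/10 = -0.0600
Numerator Σ_{t=1}^{9}(z_t−z̄)(z_{t+1}−z̄) = -49.1456
Denominator Σ(z_t−z̄)² = 139.2040
r_1 = -49.1456 / 139.2040 = -0.353

-0.353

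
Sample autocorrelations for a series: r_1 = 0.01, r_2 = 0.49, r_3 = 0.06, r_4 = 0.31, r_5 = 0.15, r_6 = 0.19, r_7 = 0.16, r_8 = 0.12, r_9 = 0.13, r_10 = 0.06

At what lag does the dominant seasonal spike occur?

2

The largest autocorrelation is r_2 = 0.49, with weaker echoes at lags 4 (0.31) and 6 (0.19); the remaining lags stay at or below 0.16.
The dominant spike at lag 2 indicates a seasonal period of 2.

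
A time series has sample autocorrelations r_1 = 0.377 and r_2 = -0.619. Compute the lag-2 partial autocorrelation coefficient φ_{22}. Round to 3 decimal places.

φ_{22} = (r_2 − r_1²) / (1 − r_1²)
r_1² = (0.377)² = 0.142129
Numerator = -0.619 − 0.1421 = -0.7611; denominator = 1 − 0.1421 = 0.8579
φ_{22} = -0.7611 / 0.8579 = -0.887

-0.887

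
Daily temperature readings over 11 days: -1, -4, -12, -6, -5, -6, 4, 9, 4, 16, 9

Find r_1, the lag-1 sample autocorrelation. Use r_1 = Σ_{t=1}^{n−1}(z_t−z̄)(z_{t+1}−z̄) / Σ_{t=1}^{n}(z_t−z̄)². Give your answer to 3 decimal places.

Mean z̄ = (-1 − 4 − 12 − 6 − 5 − 6 + 4 + 9 + 4 + 16 + 9)/11 = 0.7273
Numerator Σ_{t=1}^{10}(z_t−z̄)(z_{t+1}−z̄) = 439.4711
Denominator Σ(z_t−z̄)² = 702.1818
r_1 = 439.4711 / 702.1818 = 0.626

0.626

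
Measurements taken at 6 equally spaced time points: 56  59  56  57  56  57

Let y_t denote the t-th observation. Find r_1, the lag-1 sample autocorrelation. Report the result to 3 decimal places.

Mean ȳ = (56 + 59 + 56 + 57 + 56 + 57)/6 = 56.8333
Deviations from mean: -0.8333, 2.1667, -0.8333, 0.1667, -0.8333, 0.1667
Σ(y_t−ȳ)(y_{t+1}−ȳ) = (-1.8056) + (-1.8056) + (-0.1389) + (-0.1389) + (-0.1389) = -4.0278
Denominator Σ(y_t−ȳ)² = 6.8333
r_1 = -4.0278 / 6.8333 = -0.589

-0.589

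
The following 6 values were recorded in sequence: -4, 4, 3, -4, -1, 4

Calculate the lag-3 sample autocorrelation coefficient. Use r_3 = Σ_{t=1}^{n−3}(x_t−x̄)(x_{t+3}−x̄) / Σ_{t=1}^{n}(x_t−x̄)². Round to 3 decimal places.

Mean x̄ = (-4 + 4 + 3 − 4 − 1 + 4)/6 = 0.3333
Deviations from mean: -4.3333, 3.6667, 2.6667, -4.3333, -1.3333, 3.6667
Σ(x_t−x̄)(x_{t+3}−x̄) = (18.7778) + (-4.8889) + (9.7778) = 23.6667
Denominator Σ(x_t−x̄)² = 73.3333
r_3 = 23.6667 / 73.3333 = 0.323

0.323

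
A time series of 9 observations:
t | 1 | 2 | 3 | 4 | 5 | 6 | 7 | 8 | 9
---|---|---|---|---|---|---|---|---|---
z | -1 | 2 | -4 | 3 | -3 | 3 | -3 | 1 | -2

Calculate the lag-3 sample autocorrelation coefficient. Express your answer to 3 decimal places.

Mean z̄ = (-1 + 2 − 4 + 3 − 3 + 3 − 3 + 1 − 2)/9 = -0.4444
Σ(z_t−z̄)(z_{t+3}−z̄) = (-1.9136) + (-6.2469) + (-12.2469) + (-8.8025) + (-3.6914) + (-5.3580) = -38.2593
Denominator Σ(z_t−z̄)² = 60.2222
r_3 = -38.2593 / 60.2222 = -0.635

-0.635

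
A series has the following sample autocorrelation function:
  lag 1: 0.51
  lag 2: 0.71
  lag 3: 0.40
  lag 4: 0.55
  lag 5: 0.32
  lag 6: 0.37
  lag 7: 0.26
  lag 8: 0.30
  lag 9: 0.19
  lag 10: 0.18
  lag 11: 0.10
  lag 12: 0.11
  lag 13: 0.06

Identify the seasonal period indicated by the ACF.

2

The largest autocorrelation is r_2 = 0.71, with a weaker echo at lag 4 (0.55); the remaining lags stay at or below 0.51.
The dominant spike at lag 2 indicates a seasonal period of 2.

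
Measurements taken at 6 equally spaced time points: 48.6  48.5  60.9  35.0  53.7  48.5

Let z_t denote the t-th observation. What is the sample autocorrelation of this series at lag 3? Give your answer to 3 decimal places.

Mean z̄ = (48.6 + 48.5 + 60.9 + 35.0 + 53.7 + 48.5)/6 = 49.2000
Numerator Σ_{t=1}^{3}(z_t−z̄)(z_{t+3}−z̄) = -2.8200
Denominator Σ(z_t−z̄)² = 360.1200
r_3 = -2.8200 / 360.1200 = -0.008

-0.008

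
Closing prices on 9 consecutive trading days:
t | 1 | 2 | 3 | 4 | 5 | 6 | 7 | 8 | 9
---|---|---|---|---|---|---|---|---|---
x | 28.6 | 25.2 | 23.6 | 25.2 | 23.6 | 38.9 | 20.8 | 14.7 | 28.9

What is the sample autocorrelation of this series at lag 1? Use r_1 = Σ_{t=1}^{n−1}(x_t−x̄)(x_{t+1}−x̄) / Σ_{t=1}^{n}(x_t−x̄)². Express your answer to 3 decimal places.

-0.212

Mean x̄ = (28.6 + 25.2 + 23.6 + 25.2 + 23.6 + 38.9 + 20.8 + 14.7 + 28.9)/9 = 25.5000
Numerator Σ_{t=1}^{8}(x_t−x̄)(x_{t+1}−x̄) = -73.6200
Denominator Σ(x_t−x̄)² = 346.8600
r_1 = -73.6200 / 346.8600 = -0.212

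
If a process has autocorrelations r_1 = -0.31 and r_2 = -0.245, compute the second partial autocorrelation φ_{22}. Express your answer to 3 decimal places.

-0.377

φ_{22} = (r_2 − r_1²) / (1 − r_1²)
r_1² = (-0.31)² = 0.0961
Numerator = -0.245 − 0.0961 = -0.3411; denominator = 1 − 0.0961 = 0.9039
φ_{22} = -0.3411 / 0.9039 = -0.377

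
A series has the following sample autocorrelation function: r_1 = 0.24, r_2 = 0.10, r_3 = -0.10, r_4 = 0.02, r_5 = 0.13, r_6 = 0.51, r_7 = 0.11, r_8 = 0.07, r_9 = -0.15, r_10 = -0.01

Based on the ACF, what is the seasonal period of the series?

The largest autocorrelation is r_6 = 0.51; the remaining lags stay at or below 0.24. The elevated value at lag 1 (0.24), dropping to 0.10 at lag 2, reflects decaying short-term dependence rather than seasonality.
The dominant spike at lag 6 indicates a seasonal period of 6.

6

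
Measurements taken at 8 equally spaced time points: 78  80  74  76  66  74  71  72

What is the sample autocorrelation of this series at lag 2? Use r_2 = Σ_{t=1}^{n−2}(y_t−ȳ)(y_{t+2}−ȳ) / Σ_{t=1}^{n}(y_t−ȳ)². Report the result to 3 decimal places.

0.265

Mean ȳ = (78 + 80 + 74 + 76 + 66 + 74 + 71 + 72)/8 = 73.8750
Deviations from mean: 4.1250, 6.1250, 0.1250, 2.1250, -7.8750, 0.1250, -2.8750, -1.8750
Numerator Σ_{t=1}^{6}(y_t−ȳ)(y_{t+2}−ȳ) = 35.2188
Denominator Σ(y_t−ȳ)² = 132.8750
r_2 = 35.2188 / 132.8750 = 0.265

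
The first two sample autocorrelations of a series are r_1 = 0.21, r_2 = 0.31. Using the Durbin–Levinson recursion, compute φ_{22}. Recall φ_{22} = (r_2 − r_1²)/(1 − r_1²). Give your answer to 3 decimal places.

0.278

φ_{22} = (r_2 − r_1²) / (1 − r_1²)
r_1² = (0.21)² = 0.0441
Numerator = 0.31 − 0.0441 = 0.2659; denominator = 1 − 0.0441 = 0.9559
φ_{22} = 0.2659 / 0.9559 = 0.278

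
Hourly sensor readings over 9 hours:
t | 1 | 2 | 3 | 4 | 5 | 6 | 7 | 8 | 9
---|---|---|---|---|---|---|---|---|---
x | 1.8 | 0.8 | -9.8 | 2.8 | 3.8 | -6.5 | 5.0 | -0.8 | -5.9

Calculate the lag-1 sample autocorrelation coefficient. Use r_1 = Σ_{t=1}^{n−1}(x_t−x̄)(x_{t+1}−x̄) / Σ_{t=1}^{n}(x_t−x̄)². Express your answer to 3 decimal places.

-0.394

Mean x̄ = (1.8 + 0.8 − 9.8 + 2.8 + 3.8 − 6.5 + 5.0 − 0.8 − 5.9)/9 = -0.9778
Numerator Σ_{t=1}^{8}(x_t−x̄)(x_{t+1}−x̄) = -85.2316
Denominator Σ(x_t−x̄)² = 216.2956
r_1 = -85.2316 / 216.2956 = -0.394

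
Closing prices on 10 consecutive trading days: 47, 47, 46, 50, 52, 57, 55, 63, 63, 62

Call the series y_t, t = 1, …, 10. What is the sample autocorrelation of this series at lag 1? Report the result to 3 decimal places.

0.727

Mean ȳ = (47 + 47 + 46 + 50 + 52 + 57 + 55 + 63 + 63 + 62)/10 = 54.2000
Numerator Σ_{t=1}^{9}(y_t−ȳ)(y_{t+1}−ȳ) = 303.7600
Denominator Σ(y_t−ȳ)² = 417.6000
r_1 = 303.7600 / 417.6000 = 0.727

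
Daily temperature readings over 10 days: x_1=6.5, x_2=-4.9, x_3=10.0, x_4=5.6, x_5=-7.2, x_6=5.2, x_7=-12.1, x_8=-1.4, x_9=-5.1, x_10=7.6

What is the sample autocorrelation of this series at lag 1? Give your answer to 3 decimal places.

-0.348

Mean x̄ = (6.5 − 4.9 + 10.0 + 5.6 − 7.2 + 5.2 − 12.1 − 1.4 − 5.1 + 7.6)/10 = 0.4200
Numerator Σ_{t=1}^{9}(x_t−x̄)(x_{t+1}−x̄) = -176.2284
Denominator Σ(x_t−x̄)² = 506.8760
r_1 = -176.2284 / 506.8760 = -0.348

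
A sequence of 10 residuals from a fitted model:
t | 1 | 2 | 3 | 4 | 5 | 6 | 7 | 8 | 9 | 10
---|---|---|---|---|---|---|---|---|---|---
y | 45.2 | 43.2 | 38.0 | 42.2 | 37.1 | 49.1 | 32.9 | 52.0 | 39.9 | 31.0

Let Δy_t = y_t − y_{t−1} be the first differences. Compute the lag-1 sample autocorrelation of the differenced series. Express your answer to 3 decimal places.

First differences Δy: -2.0, -5.2, 4.2, -5.1, 12.0, -16.2, 19.1, -12.1, -8.9
Mean of differences = -1.5778
Numerator Σ(Δy_t−Δȳ)(Δy_{t+1}−Δȳ) = -728.9960
Denominator Σ(Δy_t−Δȳ)² = 1049.1556
r_1(Δy) = -728.9960 / 1049.1556 = -0.695

-0.695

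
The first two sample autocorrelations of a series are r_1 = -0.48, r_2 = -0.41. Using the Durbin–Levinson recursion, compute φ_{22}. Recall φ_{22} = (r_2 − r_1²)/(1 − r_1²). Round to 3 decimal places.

φ_{22} = (r_2 − r_1²) / (1 − r_1²)
r_1² = (-0.48)² = 0.2304
Numerator = -0.41 − 0.2304 = -0.6404; denominator = 1 − 0.2304 = 0.7696
φ_{22} = -0.6404 / 0.7696 = -0.832

-0.832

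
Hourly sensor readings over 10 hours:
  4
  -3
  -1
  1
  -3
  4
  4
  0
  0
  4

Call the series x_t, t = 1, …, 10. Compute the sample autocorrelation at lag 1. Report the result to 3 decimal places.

Mean x̄ = (4 − 3 − 1 + 1 − 3 + 4 + 4 + 0 + 0 + 4)/10 = 1.0000
Numerator Σ_{t=1}^{9}(x_t−x̄)(x_{t+1}−x̄) = -12.0000
Denominator Σ(x_t−x̄)² = 74.0000
r_1 = -12.0000 / 74.0000 = -0.162

-0.162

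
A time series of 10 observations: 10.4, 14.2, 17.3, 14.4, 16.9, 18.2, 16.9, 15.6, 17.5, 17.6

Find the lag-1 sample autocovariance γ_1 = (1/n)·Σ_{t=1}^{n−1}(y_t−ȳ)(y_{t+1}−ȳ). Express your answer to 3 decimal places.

0.991

Mean ȳ = (10.4 + 14.2 + 17.3 + 14.4 + 16.9 + 18.2 + 16.9 + 15.6 + 17.5 + 17.6)/10 = 15.9000
Σ_{t=1}^{9}(y_t−ȳ)(y_{t+1}−ȳ) = 9.9100
γ_1 = 9.9100 / 10 = 0.991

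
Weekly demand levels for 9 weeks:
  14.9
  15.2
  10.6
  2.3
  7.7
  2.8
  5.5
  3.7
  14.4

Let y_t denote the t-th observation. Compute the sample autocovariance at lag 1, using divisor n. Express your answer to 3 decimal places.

6.378

Mean ȳ = (14.9 + 15.2 + 10.6 + 2.3 + 7.7 + 2.8 + 5.5 + 3.7 + 14.4)/9 = 8.5667
Σ_{t=1}^{8}(y_t−ȳ)(y_{t+1}−ȳ) = 57.4056
γ_1 = 57.4056 / 9 = 6.378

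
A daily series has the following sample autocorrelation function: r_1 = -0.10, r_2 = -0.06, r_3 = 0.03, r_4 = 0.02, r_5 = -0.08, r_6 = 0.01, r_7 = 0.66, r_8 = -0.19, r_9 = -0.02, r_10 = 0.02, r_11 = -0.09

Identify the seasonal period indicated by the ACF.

The largest autocorrelation is r_7 = 0.66; the remaining lags stay at or below 0.03.
The dominant spike at lag 7 indicates a seasonal period of 7.

7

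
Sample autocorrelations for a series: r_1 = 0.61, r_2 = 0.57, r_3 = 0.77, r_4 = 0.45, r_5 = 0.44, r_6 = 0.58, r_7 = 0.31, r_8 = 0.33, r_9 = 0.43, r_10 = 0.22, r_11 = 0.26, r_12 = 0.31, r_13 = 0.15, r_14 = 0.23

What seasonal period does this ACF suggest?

3

The largest autocorrelation is r_3 = 0.77; the remaining lags stay at or below 0.61. The elevated value at lag 1 (0.61), dropping to 0.57 at lag 2, reflects decaying short-term dependence rather than seasonality.
The dominant spike at lag 3 indicates a seasonal period of 3.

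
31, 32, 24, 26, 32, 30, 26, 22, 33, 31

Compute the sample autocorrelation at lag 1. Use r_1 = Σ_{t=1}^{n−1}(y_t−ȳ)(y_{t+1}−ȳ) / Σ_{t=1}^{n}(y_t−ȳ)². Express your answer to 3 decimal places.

-0.031

Mean ȳ = (31 + 32 + 24 + 26 + 32 + 30 + 26 + 22 + 33 + 31)/10 = 28.7000
Numerator Σ_{t=1}^{9}(y_t−ȳ)(y_{t+1}−ȳ) = -4.1900
Denominator Σ(y_t−ȳ)² = 134.1000
r_1 = -4.1900 / 134.1000 = -0.031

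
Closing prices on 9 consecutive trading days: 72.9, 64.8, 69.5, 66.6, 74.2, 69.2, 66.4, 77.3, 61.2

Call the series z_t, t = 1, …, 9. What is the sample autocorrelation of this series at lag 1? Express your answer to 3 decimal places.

-0.586

Mean z̄ = (72.9 + 64.8 + 69.5 + 66.6 + 74.2 + 69.2 + 66.4 + 77.3 + 61.2)/9 = 69.1222
Numerator Σ_{t=1}^{8}(z_t−z̄)(z_{t+1}−z̄) = -118.5860
Denominator Σ(z_t−z̄)² = 202.2956
r_1 = -118.5860 / 202.2956 = -0.586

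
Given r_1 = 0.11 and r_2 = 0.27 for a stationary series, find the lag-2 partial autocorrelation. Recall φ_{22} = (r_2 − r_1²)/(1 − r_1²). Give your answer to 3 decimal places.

0.261

φ_{22} = (r_2 − r_1²) / (1 − r_1²)
r_1² = (0.11)² = 0.0121
Numerator = 0.27 − 0.0121 = 0.2579; denominator = 1 − 0.0121 = 0.9879
φ_{22} = 0.2579 / 0.9879 = 0.261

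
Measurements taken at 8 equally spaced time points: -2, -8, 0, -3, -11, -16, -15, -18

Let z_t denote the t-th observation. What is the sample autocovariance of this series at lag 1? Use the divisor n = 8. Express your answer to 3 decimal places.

21.014

Mean z̄ = (-2 − 8 + 0 − 3 − 11 − 16 − 15 − 18)/8 = -9.1250
Deviations: 7.1250, 1.1250, 9.1250, 6.1250, -1.8750, -6.8750, -5.8750, -8.8750
Σ_{t=1}^{7}(z_t−z̄)(z_{t+1}−z̄) = 168.1094
γ_1 = 168.1094 / 8 = 21.014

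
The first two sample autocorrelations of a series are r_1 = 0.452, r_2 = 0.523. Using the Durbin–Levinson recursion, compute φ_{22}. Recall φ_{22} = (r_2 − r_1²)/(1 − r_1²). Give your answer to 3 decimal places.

0.401

φ_{22} = (r_2 − r_1²) / (1 − r_1²)
r_1² = (0.452)² = 0.204304
Numerator = 0.523 − 0.2043 = 0.3187; denominator = 1 − 0.2043 = 0.7957
φ_{22} = 0.3187 / 0.7957 = 0.401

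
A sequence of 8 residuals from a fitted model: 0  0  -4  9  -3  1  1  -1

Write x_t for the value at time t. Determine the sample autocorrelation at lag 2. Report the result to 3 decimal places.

0.145

Mean x̄ = (0 + 0 − 4 + 9 − 3 + 1 + 1 − 1)/8 = 0.3750
Deviations from mean: -0.3750, -0.3750, -4.3750, 8.6250, -3.3750, 0.6250, 0.6250, -1.3750
Numerator Σ_{t=1}^{6}(x_t−x̄)(x_{t+2}−x̄) = 15.5938
Denominator Σ(x_t−x̄)² = 107.8750
r_2 = 15.5938 / 107.8750 = 0.145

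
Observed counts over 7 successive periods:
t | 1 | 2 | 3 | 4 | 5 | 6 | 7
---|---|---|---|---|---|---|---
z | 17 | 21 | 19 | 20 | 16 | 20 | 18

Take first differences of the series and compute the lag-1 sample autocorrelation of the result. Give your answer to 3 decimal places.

First differences Δz: 4, -2, 1, -4, 4, -2
Mean of differences = 0.1667
Numerator Σ(Δz_t−Δz̄)(Δz_{t+1}−Δz̄) = -37.8611
Denominator Σ(Δz_t−Δz̄)² = 56.8333
r_1(Δz) = -37.8611 / 56.8333 = -0.666

-0.666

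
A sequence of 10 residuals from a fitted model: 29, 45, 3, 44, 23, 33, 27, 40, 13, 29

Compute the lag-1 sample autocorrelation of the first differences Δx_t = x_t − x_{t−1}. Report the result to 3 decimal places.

-0.807

First differences Δx: 16, -42, 41, -21, 10, -6, 13, -27, 16
Mean of differences = 0.0000
Numerator Σ(Δx_t−Δx̄)(Δx_{t+1}−Δx̄) = -4386.0000
Denominator Σ(Δx_t−Δx̄)² = 5432.0000
r_1(Δx) = -4386.0000 / 5432.0000 = -0.807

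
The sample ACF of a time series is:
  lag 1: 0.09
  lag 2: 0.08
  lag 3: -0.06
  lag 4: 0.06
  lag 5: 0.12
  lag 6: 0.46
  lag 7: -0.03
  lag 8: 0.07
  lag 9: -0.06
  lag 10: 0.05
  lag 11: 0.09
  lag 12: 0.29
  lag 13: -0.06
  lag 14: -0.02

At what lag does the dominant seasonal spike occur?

6

The largest autocorrelation is r_6 = 0.46, with a weaker echo at lag 12 (0.29); the remaining lags stay at or below 0.12.
The dominant spike at lag 6 indicates a seasonal period of 6.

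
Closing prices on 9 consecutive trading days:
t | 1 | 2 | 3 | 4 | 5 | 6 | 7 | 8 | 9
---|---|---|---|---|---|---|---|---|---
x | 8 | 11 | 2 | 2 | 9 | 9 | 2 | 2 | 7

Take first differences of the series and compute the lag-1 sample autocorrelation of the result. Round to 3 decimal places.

-0.132

First differences Δx: 3, -9, 0, 7, 0, -7, 0, 5
Mean of differences = -0.1250
Numerator Σ(Δx_t−Δx̄)(Δx_{t+1}−Δx̄) = -28.1406
Denominator Σ(Δx_t−Δx̄)² = 212.8750
r_1(Δx) = -28.1406 / 212.8750 = -0.132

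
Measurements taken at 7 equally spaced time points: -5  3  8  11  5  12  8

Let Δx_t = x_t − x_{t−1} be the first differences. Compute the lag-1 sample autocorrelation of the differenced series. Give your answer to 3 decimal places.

-0.335

First differences Δx: 8, 5, 3, -6, 7, -4
Mean of differences = 2.1667
Numerator Σ(Δx_t−Δx̄)(Δx_{t+1}−Δx̄) = -57.1944
Denominator Σ(Δx_t−Δx̄)² = 170.8333
r_1(Δx) = -57.1944 / 170.8333 = -0.335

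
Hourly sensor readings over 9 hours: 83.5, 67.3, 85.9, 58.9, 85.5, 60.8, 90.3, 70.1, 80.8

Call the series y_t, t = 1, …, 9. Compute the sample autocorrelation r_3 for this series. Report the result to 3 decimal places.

-0.667

Mean ȳ = (83.5 + 67.3 + 85.9 + 58.9 + 85.5 + 60.8 + 90.3 + 70.1 + 80.8)/9 = 75.9000
Numerator Σ_{t=1}^{6}(y_t−ȳ)(y_{t+3}−ȳ) = -737.2300
Denominator Σ(y_t−ȳ)² = 1105.9000
r_3 = -737.2300 / 1105.9000 = -0.667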